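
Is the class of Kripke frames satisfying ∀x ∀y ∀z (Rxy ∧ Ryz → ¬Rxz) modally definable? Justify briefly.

Not definable by any modal formula

Any modally definable frame class is closed under surjective bounded morphisms.
The 3-cycle (worlds 0,1,2 with 0→1→2→0) is intransitive. Mapping every world to a single reflexive point • is a surjective bounded morphism; the reflexive point is not intransitive (R••∧R•• but R••).
So the class is not modally definable.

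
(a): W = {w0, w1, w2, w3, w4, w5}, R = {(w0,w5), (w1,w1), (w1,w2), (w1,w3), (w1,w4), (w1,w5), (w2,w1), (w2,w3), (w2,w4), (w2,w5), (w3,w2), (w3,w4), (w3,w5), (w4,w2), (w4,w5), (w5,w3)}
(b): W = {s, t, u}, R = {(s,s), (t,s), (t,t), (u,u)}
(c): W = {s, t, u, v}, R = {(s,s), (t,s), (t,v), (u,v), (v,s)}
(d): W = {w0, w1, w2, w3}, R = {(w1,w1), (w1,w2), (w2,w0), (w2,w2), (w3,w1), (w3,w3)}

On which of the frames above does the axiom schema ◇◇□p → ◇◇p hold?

(b), (c)

The schema corresponds to a generalized confluence (Geach) condition: ∀x ∀y (xR²y → ∃w (yRw ∧ xR²w)).
(a): fails — w0R²w3 but no w with w3Rw and w0R²w.
(b): ✓.
(c): ✓.
(d): fails — w1R²w0 but no w with w0Rw and w1R²w.
Valid on: (b), (c).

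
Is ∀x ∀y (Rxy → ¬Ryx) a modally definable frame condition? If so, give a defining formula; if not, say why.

No

Modal frame validity is preserved under surjective bounded morphisms.
The 4-cycle (worlds a,b,c,d with a→b→c→d→a) is asymmetric. Mapping every world to a single reflexive point • is a surjective bounded morphism, and the reflexive point is not asymmetric (R•• but asymmetry requires ¬R••).
So no modal formula (or set of formulas) defines exactly the asymmetric frames.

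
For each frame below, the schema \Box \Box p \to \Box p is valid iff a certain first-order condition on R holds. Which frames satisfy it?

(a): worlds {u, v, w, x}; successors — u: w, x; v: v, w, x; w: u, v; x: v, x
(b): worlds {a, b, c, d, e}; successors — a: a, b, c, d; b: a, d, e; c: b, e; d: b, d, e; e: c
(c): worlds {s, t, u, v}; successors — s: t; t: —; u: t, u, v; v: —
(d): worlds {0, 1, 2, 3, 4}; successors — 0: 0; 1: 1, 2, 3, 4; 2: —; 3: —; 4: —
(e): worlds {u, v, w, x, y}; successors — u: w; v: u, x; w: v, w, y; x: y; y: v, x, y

This is the axiom for density; its first-order frame correspondent is \forall x \forall y (Rxy \to \exists z (Rxz \wedge Rzy)).
(a): fails — Ruw but no z with Ruz and Rzw.
(b): fails — Rec but no z with Rez and Rzc.
(c): fails — Rst but no z with Rsz and Rzt.
(d): holds.
(e): fails — Rvu but no z with Rvz and Rzu.

(d)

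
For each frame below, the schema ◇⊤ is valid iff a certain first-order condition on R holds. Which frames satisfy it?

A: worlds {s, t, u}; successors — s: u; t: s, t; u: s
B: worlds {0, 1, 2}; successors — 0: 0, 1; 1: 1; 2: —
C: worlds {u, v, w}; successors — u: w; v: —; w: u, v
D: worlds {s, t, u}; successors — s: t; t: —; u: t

A

This is the axiom for seriality; its first-order frame correspondent is ∀x ∃y Rxy.
A: holds.
B: fails — world 2 has no successor.
C: fails — world v has no successor.
D: fails — world t has no successor.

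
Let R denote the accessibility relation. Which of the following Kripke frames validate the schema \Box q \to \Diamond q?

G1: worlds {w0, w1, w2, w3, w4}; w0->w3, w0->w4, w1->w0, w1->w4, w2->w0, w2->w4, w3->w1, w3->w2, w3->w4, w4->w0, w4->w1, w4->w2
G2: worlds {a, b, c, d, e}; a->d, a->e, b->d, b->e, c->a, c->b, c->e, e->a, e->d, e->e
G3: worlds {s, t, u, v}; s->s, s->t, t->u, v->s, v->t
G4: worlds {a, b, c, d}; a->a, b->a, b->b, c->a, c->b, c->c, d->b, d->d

The schema corresponds to seriality: \forall x \exists y Rxy.
G1: satisfies the condition.
G2: fails — world d has no successor.
G3: fails — world u has no successor.
G4: satisfies the condition.

G1, G4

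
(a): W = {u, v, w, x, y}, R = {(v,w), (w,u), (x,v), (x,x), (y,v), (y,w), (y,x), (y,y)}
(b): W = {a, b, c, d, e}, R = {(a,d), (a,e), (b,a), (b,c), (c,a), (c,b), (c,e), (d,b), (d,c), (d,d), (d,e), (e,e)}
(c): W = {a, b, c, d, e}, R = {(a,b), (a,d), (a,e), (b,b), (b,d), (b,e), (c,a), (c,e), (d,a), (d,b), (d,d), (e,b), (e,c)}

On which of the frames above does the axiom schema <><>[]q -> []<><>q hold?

(c)

Frame correspondent (Sahlqvist): forall x forall y forall z ((x R^2 y & xRz) -> exists w (yRw & z R^2 w)) — i.e. a generalized confluence (Geach) condition.
(a): fails — vR²u, vRw but no t with uRt and wR²t.
(b): fails — aR²b, aRe but no w with bRw and eR²w.
(c): condition met.
Valid on: (c).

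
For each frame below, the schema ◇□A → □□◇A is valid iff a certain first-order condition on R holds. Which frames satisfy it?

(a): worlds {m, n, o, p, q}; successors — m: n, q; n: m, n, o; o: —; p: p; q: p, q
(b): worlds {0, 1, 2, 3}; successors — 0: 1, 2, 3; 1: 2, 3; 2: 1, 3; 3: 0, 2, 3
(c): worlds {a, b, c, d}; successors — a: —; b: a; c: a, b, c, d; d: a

(b)

This is the axiom for a generalized confluence (Geach) condition; its first-order frame correspondent is ∀x ∀y ∀z ((xRy ∧ xR²z) → ∃w (yRw ∧ zRw)).
(a): fails — mRn, mR²o but no w with nRw and oRw.
(b): satisfies the condition.
(c): fails — cRa, cR²a but no w with aRw and aRw.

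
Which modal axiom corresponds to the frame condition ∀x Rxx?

A defining formula is □r → r (the T axiom).

□r → r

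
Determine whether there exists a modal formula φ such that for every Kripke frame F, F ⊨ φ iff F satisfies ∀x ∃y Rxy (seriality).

The condition is seriality. A defining modal formula is □r → ◇r.
Suppose □r→◇r is valid. At any x set V(r)=W. Then □r at x, so ◇r at x, so x has a successor.

Definable; □r → ◇r defines it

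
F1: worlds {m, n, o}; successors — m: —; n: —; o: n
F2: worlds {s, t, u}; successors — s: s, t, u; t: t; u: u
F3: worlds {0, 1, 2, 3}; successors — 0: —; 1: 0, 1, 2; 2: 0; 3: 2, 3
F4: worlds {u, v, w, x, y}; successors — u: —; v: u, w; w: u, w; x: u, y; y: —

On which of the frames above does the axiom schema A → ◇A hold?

Frame correspondent (Sahlqvist): ∀x Rxx — i.e. reflexivity.
F1: fails — world m does not see itself.
F2: condition met.
F3: fails — world 0 does not see itself.
F4: fails — world u does not see itself.

F2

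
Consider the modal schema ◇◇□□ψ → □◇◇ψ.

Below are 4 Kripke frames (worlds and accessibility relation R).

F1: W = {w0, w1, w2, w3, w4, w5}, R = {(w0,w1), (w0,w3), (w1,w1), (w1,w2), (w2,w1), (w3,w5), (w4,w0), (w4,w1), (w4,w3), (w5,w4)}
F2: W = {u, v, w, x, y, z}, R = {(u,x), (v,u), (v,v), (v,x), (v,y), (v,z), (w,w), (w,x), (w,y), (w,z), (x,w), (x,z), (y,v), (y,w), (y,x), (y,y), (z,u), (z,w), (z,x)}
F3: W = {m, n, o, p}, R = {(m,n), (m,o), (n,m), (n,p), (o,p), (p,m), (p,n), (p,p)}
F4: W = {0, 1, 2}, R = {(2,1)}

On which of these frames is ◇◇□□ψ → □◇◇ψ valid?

F2, F3, F4

This is the axiom for a generalized confluence (Geach) condition; its first-order frame correspondent is ∀x ∀y ∀z ((xR²y ∧ xRz) → ∃w (yR²w ∧ zR²w)).
F1: fails — w0R²w1, w0Rw3 but no w with w1R²w and w3R²w.
F2: holds.
F3: holds.
F4: holds.
Valid on: F2, F3, F4.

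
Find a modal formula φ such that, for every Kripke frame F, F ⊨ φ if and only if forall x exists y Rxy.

This is seriality; the standard corresponding axiom is D: □s → ◇s.
Suppose □s→◇s is valid. At any x set V(s)=W. Then □s at x, so ◇s at x, so x has a successor.

□s → ◇s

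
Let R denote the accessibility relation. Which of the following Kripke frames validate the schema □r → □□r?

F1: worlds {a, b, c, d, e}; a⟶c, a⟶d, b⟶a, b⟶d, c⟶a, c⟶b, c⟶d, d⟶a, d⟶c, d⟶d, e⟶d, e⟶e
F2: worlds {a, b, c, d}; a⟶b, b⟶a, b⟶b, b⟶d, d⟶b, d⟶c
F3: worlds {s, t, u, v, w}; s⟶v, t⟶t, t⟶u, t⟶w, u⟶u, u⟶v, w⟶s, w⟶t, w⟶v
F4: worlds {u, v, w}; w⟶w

This is the axiom for transitivity; its first-order frame correspondent is ∀x ∀y ∀z (Rxy ∧ Ryz → Rxz).
F1: fails — Rcd and Rdc but not Rcc.
F2: fails — Rab and Rba but not Raa.
F3: fails — Rwt and Rtw but not Rww.
F4: condition met.
Valid on: F4.

F4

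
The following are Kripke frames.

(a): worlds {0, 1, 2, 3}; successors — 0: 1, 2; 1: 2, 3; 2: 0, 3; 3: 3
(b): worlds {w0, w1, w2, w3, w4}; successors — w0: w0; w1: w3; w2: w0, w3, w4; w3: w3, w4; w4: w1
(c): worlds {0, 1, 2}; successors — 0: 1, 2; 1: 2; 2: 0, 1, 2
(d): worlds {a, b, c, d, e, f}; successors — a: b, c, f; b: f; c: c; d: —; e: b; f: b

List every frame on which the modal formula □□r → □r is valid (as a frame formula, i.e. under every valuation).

(c)

The schema corresponds to density: ∀x ∀y (Rxy → ∃z (Rxz ∧ Rzy)).
(a): fails — R12 but no z with R1z and Rz2.
(b): fails — Rw4w1 but no z with Rw4z and Rzw1.
(c): condition met.
(d): fails — Reb but no z with Rez and Rzb.
Valid on: (c).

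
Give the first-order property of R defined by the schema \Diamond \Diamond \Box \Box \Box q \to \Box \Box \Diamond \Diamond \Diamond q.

This is a Sahlqvist (Geach-type) schema ◇^2□^3q → □^2◇^3q.
Minimal-valuation argument: fix x; take any y with xR^2y and any z with xR^2z. Set V(q) to the set of worlds R-reachable from y in exactly 3 steps. Then □^3q holds at y, so the antecedent holds at x; validity forces ◇^3q at z, giving a w with zR^3w and yR^3w.
First-order correspondent: \forall x \forall y \forall z ((x R^2 y \wedge x R^2 z) \to \exists w (y R^3 w \wedge z R^3 w)).

\forall x \forall y \forall z ((x R^2 y \wedge x R^2 z) \to \exists w (y R^3 w \wedge z R^3 w))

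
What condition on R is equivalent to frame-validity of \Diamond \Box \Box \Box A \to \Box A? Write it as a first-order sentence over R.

\forall x \forall y \forall z ((xRy \wedge xRz) \to \exists w (y R^3 w \wedge z = w))

This is a Sahlqvist (Geach-type) schema ◇^1□^3A → □^1◇^0A.
Minimal-valuation argument: fix x; take any y with xR^1y and any z with xR^1z. Set V(A) to the set of worlds R-reachable from y in exactly 3 steps. Then □^3A holds at y, so the antecedent holds at x; validity forces ◇^0A at z, giving a w with zR^0w and yR^3w.
First-order correspondent: \forall x \forall y \forall z ((xRy \wedge xRz) \to \exists w (y R^3 w \wedge z = w)).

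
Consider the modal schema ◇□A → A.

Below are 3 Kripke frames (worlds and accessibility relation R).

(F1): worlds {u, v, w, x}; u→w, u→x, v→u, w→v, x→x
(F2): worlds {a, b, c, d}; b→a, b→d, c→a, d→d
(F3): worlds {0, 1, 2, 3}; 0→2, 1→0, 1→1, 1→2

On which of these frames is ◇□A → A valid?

This is the axiom for a generalized confluence (Geach) condition; its first-order frame correspondent is ∀x ∀y (xRy → ∃w (yRw ∧ x = w)).
(F1): fails — uRw but no t with wRt and u=t.
(F2): fails — bRa but no w with aRw and b=w.
(F3): fails — 0R2 but no w with 2Rw and 0=w.

none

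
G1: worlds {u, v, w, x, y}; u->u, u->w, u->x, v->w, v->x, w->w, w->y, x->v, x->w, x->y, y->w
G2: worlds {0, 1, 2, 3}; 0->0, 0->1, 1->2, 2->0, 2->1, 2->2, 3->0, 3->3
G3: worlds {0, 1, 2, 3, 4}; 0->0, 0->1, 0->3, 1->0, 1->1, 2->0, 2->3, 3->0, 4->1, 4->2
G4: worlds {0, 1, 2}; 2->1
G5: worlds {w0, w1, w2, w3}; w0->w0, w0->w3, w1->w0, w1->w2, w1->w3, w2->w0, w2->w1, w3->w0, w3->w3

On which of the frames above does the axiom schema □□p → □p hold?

G2

Frame correspondent (Sahlqvist): ∀x ∀y (Rxy → ∃z (Rxz ∧ Rzy)) — i.e. density.
G1: fails — Rvx but no z with Rvz and Rzx.
G2: holds.
G3: fails — R42 but no z with R4z and Rz2.
G4: fails — R21 but no z with R2z and Rz1.
G5: fails — Rw1w2 but no z with Rw1z and Rzw2.
Valid on: G2.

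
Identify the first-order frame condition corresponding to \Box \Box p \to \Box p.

density: \forall x \forall y (Rxy \to \exists z (Rxz \wedge Rzy))

This schema is the C4 axiom.
Its frame correspondent is density — \forall x \forall y (Rxy \to \exists z (Rxz \wedge Rzy)).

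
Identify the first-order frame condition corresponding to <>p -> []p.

partial functionality

Suppose ◇p→□p is valid. Take Rxy, Rxz and set V(p)={y}. Then ◇p at x, so □p at x, so p at z, i.e. z=y.
The converse is a direct semantic check.
Frame condition: forall x forall y forall z (Rxy & Rxz -> y = z).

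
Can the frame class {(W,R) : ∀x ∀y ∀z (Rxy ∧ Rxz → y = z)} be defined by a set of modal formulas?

Definable; ◇q → □q defines it

This is a Sahlqvist condition; the CD axiom ◇q → □q defines it.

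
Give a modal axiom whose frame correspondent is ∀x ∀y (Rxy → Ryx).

s → □◇s

This is symmetry; the standard corresponding axiom is B: s → □◇s.
Suppose s→□◇s is valid. Take Rxy and set V(s)={x}. Then s at x, so □◇s at x, so ◇s at y, so some z with Ryz has s; z=x, i.e. Ryx.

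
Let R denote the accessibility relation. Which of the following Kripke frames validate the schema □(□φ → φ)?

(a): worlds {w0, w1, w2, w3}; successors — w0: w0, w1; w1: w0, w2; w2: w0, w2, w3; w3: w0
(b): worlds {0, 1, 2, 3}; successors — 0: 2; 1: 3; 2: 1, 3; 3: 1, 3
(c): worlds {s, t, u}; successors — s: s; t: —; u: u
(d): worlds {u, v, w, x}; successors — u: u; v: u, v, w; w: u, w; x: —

(c), (d)

Frame correspondent (Sahlqvist): ∀x ∀y (Rxy → Ryy) — i.e. shift-reflexivity.
(a): fails — Rw0w1 but not Rw1w1.
(b): fails — R31 but not R11.
(c): holds.
(d): holds.
Valid on: (c), (d).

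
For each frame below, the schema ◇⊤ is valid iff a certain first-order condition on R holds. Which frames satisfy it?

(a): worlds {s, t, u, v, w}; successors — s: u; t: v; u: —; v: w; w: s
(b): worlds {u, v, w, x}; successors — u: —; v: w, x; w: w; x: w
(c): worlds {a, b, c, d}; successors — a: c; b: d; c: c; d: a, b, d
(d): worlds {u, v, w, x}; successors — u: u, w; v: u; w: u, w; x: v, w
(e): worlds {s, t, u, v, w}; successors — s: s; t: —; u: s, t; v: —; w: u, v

Frame correspondent (Sahlqvist): ∀x ∃y Rxy — i.e. seriality.
(a): fails — world u has no successor.
(b): fails — world u has no successor.
(c): holds.
(d): holds.
(e): fails — world t has no successor.
Valid on: (c), (d).

(c), (d)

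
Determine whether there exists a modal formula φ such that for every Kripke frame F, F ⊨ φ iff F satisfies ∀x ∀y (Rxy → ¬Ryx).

No — not modally definable

Modal frame validity is preserved under surjective bounded morphisms.
The 5-cycle (worlds w0,w1,w2,w3,w4 with w0→w1→w2→w3→w4→w0) is asymmetric. Mapping every world to a single reflexive point • is a surjective bounded morphism, and the reflexive point is not asymmetric (R•• but asymmetry requires ¬R••).
Hence asymmetry is not modally definable.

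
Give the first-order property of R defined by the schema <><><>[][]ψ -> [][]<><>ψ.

This is a Sahlqvist (Geach-type) schema ◇^3□^2ψ → □^2◇^2ψ.
Minimal-valuation argument: fix x; take any y with xR^3y and any z with xR^2z. Set V(ψ) to the set of worlds R-reachable from y in exactly 2 steps. Then □^2ψ holds at y, so the antecedent holds at x; validity forces ◇^2ψ at z, giving a w with zR^2w and yR^2w.
First-order correspondent: forall x forall y forall z ((x R^3 y & x R^2 z) -> exists w (y R^2 w & z R^2 w)).

forall x forall y forall z ((x R^3 y & x R^2 z) -> exists w (y R^2 w & z R^2 w))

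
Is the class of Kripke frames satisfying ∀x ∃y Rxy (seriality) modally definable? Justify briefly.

The condition is seriality. A defining modal formula is □r → ◇r.

Yes, by □r → ◇r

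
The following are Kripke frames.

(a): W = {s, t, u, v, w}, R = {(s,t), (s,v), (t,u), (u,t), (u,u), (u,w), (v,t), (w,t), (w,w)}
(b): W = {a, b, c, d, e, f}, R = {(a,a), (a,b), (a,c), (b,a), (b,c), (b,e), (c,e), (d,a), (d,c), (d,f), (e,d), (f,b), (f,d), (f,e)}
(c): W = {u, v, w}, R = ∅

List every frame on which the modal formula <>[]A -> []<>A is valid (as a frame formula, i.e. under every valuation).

Frame correspondent (Sahlqvist): forall x forall y forall z (Rxy & Rxz -> exists w (Ryw & Rzw)) — i.e. convergence.
(a): fails — Rsv and Rst but v and t have no common successor.
(b): fails — Raa and Rac but a and c have no common successor.
(c): holds.

(c)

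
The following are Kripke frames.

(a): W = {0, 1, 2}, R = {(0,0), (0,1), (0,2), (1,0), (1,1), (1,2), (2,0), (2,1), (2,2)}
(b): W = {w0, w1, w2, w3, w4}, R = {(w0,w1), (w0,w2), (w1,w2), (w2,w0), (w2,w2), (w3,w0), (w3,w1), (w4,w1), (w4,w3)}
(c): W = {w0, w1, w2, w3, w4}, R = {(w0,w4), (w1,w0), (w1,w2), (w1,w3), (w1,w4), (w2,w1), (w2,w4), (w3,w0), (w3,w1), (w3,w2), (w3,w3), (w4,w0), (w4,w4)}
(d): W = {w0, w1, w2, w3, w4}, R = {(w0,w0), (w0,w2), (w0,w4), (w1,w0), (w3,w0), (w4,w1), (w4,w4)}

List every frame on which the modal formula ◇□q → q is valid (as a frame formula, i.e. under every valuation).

The schema corresponds to a generalized confluence (Geach) condition: ∀x ∀y (xRy → ∃w (yRw ∧ x = w)).
(a): holds.
(b): fails — w0Rw1 but no w with w1Rw and w0=w.
(c): fails — w1Rw0 but no w with w0Rw and w1=w.
(d): fails — w0Rw2 but no w with w2Rw and w0=w.

(a)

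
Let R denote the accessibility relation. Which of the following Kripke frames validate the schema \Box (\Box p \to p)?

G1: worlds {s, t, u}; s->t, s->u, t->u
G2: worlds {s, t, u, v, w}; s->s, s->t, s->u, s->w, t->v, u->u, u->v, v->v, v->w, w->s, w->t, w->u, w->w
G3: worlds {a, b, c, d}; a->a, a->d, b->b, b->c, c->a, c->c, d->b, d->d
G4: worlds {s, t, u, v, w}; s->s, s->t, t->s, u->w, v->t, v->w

G3

Frame correspondent (Sahlqvist): \forall x \forall y (Rxy \to Ryy) — i.e. shift-reflexivity.
G1: fails — Rsu but not Ruu.
G2: fails — Rwt but not Rtt.
G3: ✓.
G4: fails — Ruw but not Rww.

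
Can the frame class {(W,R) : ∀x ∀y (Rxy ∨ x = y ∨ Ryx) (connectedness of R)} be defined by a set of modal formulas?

If a class were modally definable it would be closed under disjoint unions (Goldblatt–Thomason).
Take 4 disjoint single-world reflexive frames: each is trivially connected, but their disjoint union has 4 worlds with no edge between distinct components, so it is not connected.
Hence connectedness of R is not modally definable.

No — not modally definable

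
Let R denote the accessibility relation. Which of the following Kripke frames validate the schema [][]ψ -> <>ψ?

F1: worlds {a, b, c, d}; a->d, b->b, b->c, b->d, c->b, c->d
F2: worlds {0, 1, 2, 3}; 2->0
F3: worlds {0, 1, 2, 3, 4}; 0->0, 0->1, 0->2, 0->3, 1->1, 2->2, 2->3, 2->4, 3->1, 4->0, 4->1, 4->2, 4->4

Frame correspondent (Sahlqvist): forall x exists w (x R^2 w & xRw) — i.e. a generalized confluence (Geach) condition.
F1: fails — at a but no w with aR²w and aRw.
F2: fails — at 0 but no w with 0R²w and 0Rw.
F3: condition met.
Valid on: F3.

F3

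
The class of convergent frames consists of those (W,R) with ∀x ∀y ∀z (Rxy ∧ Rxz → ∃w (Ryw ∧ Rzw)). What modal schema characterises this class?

◇□p → □◇p

This is convergence; the standard corresponding axiom is .2: ◇□p → □◇p.
Suppose ◇□p→□◇p is valid. Take Rxy, Rxz and set V(p)={w : Ryw}. Then □p at y so ◇□p at x, so □◇p at x, so ◇p at z, giving w with Rzw and Ryw.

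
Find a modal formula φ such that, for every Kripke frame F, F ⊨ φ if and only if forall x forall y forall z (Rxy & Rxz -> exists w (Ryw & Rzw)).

The condition is convergence. The .2 schema ◇□ψ → □◇ψ defines it.

◇□ψ → □◇ψ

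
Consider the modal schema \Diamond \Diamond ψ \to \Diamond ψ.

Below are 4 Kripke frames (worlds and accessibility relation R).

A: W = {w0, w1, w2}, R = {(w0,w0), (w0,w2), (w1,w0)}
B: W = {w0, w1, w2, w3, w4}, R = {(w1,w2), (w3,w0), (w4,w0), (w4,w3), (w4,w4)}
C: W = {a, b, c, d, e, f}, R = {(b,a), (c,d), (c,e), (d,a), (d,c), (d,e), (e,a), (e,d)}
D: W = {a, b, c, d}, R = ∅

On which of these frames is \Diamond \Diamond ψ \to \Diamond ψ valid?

This is the axiom for transitivity; its first-order frame correspondent is \forall x \forall y \forall z (Rxy \wedge Ryz \to Rxz).
A: fails — Rw1w0 and Rw0w2 but not Rw1w2.
B: holds.
C: fails — Rcd and Rdc but not Rcc.
D: holds.

B, D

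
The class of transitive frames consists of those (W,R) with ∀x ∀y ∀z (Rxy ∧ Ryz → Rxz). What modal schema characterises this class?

A defining formula is □p → □□p (the 4 axiom).
Suppose □p→□□p is valid. Take Rxy, Ryz and set V(p)={w : Rxw}. Then □p at x, so □□p at x, so □p at y, so p at z, i.e. Rxz.

□p → □□p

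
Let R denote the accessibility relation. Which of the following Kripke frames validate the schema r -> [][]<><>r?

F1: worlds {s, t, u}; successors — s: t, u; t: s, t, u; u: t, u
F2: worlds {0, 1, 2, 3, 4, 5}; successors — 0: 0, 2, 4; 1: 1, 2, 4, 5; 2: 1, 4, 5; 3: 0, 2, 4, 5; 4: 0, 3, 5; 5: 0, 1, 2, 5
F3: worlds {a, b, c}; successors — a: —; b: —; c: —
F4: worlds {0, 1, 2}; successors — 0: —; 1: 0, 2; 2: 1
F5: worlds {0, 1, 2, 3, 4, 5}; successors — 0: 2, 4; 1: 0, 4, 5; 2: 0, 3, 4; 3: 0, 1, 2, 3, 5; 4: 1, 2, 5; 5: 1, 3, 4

Frame correspondent (Sahlqvist): forall x forall z (x R^2 z -> exists w (x = w & z R^2 w)) — i.e. a generalized confluence (Geach) condition.
F1: satisfies the condition.
F2: fails — 3R²4 but no w with 3=w and 4R²w.
F3: satisfies the condition.
F4: fails — 2R²0 but no w with 2=w and 0R²w.
F5: fails — 0R²1 but no w with 0=w and 1R²w.
Valid on: F1, F3.

F1, F3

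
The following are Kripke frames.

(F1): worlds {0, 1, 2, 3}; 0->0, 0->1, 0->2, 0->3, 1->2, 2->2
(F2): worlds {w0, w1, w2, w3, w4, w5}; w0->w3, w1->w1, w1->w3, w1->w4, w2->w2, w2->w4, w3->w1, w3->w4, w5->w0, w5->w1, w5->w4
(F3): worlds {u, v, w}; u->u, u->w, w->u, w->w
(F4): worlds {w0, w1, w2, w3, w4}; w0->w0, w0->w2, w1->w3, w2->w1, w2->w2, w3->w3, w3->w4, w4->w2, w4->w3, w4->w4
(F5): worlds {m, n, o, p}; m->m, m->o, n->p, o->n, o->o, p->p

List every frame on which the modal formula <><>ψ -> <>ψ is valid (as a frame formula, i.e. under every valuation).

(F1), (F3)

The schema corresponds to transitivity: forall x forall y forall z (Rxy & Ryz -> Rxz).
(F1): ✓.
(F2): fails — Rw3w1 and Rw1w3 but not Rw3w3.
(F3): ✓.
(F4): fails — Rw1w3 and Rw3w4 but not Rw1w4.
(F5): fails — Ron and Rnp but not Rop.
Valid on: (F1), (F3).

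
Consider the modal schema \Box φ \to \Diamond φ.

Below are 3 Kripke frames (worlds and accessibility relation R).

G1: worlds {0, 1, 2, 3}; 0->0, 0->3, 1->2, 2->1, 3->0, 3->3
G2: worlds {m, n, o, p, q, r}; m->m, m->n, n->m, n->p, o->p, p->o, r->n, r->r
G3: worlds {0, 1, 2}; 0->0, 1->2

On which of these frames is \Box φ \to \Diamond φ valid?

G1

This is the axiom for seriality; its first-order frame correspondent is \forall x \exists y Rxy.
G1: satisfies the condition.
G2: fails — world q has no successor.
G3: fails — world 2 has no successor.
Valid on: G1.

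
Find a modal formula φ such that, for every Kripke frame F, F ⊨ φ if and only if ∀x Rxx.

□r → r

The condition is reflexivity. The T schema □r → r defines it.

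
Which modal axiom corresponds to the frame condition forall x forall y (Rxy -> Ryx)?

r → □◇r

The condition is symmetry. The B schema r → □◇r defines it.
Suppose r→□◇r is valid. Take Rxy and set V(r)={x}. Then r at x, so □◇r at x, so ◇r at y, so some z with Ryz has r; z=x, i.e. Ryx.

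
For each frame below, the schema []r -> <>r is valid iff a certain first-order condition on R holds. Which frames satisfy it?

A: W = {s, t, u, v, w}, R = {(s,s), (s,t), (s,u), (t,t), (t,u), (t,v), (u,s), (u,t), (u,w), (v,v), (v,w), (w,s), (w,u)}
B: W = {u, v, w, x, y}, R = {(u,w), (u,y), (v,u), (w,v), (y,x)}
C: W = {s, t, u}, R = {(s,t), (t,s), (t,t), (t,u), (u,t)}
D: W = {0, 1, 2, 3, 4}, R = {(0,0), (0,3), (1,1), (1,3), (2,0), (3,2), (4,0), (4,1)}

A, C, D

The schema corresponds to seriality: forall x exists y Rxy.
A: condition met.
B: fails — world x has no successor.
C: condition met.
D: condition met.
Valid on: A, C, D.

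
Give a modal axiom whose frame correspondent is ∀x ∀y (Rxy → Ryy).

A defining formula is □(□p → p) (the T□ axiom).
Suppose □(□p→p) is valid. Take Rxy and set V(p)={w : Ryw}. Then at y, □p holds; since □(□p→p) at x, □p→p at y, so p at y, i.e. Ryy.

□(□p → p)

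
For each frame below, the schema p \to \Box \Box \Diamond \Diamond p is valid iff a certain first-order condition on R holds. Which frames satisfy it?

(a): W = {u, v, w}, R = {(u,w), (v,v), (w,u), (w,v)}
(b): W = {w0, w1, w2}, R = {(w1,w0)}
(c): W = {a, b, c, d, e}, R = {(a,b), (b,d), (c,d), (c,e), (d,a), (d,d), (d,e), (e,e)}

(b)

Frame correspondent (Sahlqvist): \forall x \forall z (x R^2 z \to \exists w (x = w \wedge z R^2 w)) — i.e. a generalized confluence (Geach) condition.
(a): fails — uR²v but no t with u=t and vR²t.
(b): ✓.
(c): fails — bR²a but no w with b=w and aR²w.
Valid on: (b).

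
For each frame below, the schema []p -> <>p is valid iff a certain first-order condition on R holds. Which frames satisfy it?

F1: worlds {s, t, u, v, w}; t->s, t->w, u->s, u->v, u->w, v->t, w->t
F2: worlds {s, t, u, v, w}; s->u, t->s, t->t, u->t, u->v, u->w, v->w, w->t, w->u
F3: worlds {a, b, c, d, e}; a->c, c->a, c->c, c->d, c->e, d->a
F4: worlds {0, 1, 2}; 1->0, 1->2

F2

Frame correspondent (Sahlqvist): forall x exists y Rxy — i.e. seriality.
F1: fails — world s has no successor.
F2: satisfies the condition.
F3: fails — world b has no successor.
F4: fails — world 0 has no successor.
Valid on: F2.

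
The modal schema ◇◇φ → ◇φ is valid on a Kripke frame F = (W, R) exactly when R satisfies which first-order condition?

transitivity: ∀x ∀y ∀z (Rxy ∧ Ryz → Rxz)

This is frame-equivalent to □φ → □□φ (substitute ¬φ for φ and contrapose).
Suppose □φ→□□φ is valid. Take Rxy, Ryz and set V(φ)={w : Rxw}. Then □φ at x, so □□φ at x, so □φ at y, so φ at z, i.e. Rxz.
Conversely, on a frame with transitivity the schema holds at every world under every valuation.
Frame condition: ∀x ∀y ∀z (Rxy ∧ Ryz → Rxz).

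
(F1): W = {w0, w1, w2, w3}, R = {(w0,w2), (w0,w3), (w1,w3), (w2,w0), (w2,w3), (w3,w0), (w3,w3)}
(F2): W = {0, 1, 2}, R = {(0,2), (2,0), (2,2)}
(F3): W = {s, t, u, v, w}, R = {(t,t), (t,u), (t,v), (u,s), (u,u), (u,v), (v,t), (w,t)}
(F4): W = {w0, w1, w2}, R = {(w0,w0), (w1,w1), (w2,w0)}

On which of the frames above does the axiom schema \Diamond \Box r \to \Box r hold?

(F4)

The schema corresponds to the Euclidean property: \forall x \forall y \forall z (Rxy \wedge Rxz \to Ryz).
(F1): fails — Rw0w2 and Rw0w2 but not Rw2w2.
(F2): fails — R20 and R20 but not R00.
(F3): fails — Rtv and Rtv but not Rvv.
(F4): satisfies the condition.
Valid on: (F4).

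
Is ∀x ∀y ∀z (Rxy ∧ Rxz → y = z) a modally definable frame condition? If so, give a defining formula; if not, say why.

Yes — defined by ◇p → □p

This is a Sahlqvist condition; the CD axiom ◇p → □p defines it.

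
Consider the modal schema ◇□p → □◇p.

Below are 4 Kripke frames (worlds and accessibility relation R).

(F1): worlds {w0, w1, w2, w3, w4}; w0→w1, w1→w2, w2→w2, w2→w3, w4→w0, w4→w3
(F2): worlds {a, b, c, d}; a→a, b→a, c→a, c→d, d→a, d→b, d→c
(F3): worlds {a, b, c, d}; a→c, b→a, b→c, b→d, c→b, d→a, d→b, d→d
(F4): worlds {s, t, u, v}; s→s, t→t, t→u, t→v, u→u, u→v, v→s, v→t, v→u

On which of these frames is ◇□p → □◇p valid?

(F2)

Frame correspondent (Sahlqvist): ∀x ∀y ∀z (Rxy ∧ Rxz → ∃w (Ryw ∧ Rzw)) — i.e. convergence.
(F1): fails — Rw2w2 and Rw2w3 but w2 and w3 have no common successor.
(F2): ✓.
(F3): fails — Rbc and Rba but c and a have no common successor.
(F4): fails — Rvt and Rvs but t and s have no common successor.
Valid on: (F2).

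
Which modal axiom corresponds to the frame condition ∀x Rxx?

□ψ → ψ

This is reflexivity; the standard corresponding axiom is T: □ψ → ψ.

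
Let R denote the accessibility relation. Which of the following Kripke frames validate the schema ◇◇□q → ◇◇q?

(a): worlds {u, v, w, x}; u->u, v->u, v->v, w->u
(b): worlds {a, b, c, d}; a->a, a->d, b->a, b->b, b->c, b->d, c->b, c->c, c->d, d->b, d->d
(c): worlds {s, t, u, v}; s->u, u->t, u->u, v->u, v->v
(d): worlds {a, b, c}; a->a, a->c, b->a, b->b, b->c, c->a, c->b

This is the axiom for a generalized confluence (Geach) condition; its first-order frame correspondent is ∀x ∀y (xR²y → ∃w (yRw ∧ xR²w)).
(a): ✓.
(b): ✓.
(c): fails — sR²t but no w with tRw and sR²w.
(d): ✓.
Valid on: (a), (b), (d).

(a), (b), (d)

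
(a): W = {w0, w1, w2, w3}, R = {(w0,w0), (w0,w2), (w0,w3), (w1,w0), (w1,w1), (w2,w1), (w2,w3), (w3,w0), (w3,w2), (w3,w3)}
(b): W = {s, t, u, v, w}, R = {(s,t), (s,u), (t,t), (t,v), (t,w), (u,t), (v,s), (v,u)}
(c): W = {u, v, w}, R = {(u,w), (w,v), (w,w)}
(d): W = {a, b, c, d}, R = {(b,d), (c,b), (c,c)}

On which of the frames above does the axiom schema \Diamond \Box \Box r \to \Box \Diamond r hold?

(a)

This is the axiom for a generalized confluence (Geach) condition; its first-order frame correspondent is \forall x \forall y \forall z ((xRy \wedge xRz) \to \exists w (y R^2 w \wedge zRw)).
(a): ✓.
(b): fails — tRt, tRw but no w* with tR²w* and wRw*.
(c): fails — wRv, wRv but no t with vR²t and vRt.
(d): fails — bRd, bRd but no w with dR²w and dRw.
Valid on: (a).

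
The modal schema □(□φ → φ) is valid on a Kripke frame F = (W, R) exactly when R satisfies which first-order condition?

shift-reflexivity: ∀x ∀y (Rxy → Ryy)

Suppose □(□φ→φ) is valid. Take Rxy and set V(φ)={w : Ryw}. Then at y, □φ holds; since □(□φ→φ) at x, □φ→φ at y, so φ at y, i.e. Ryy.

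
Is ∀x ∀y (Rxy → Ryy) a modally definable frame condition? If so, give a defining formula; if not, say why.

Yes, by □(□p → p)

Yes: it is shift-reflexivity, defined by the T□ schema □(□p → p).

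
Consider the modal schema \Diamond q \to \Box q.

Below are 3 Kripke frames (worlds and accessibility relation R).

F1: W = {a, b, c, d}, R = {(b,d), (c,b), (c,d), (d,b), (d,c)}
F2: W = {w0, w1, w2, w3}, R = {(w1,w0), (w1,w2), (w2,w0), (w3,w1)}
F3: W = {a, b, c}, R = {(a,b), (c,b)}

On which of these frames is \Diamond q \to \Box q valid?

The schema corresponds to partial functionality: \forall x \forall y \forall z (Rxy \wedge Rxz \to y = z).
F1: fails — c sees both b and d.
F2: fails — w1 sees both w0 and w2.
F3: condition met.
Valid on: F3.

F3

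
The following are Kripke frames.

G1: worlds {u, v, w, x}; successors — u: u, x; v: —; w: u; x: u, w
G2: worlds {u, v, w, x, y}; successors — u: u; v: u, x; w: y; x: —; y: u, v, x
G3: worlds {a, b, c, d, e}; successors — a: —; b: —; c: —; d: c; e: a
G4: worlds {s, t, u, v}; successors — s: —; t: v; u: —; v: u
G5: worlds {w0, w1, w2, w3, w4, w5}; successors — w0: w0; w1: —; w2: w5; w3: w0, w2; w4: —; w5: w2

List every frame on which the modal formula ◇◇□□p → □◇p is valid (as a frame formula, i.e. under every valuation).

G1, G3

Frame correspondent (Sahlqvist): ∀x ∀y ∀z ((xR²y ∧ xRz) → ∃w (yR²w ∧ zRw)) — i.e. a generalized confluence (Geach) condition.
G1: holds.
G2: fails — vR²u, vRx but no t with uR²t and xRt.
G3: holds.
G4: fails — tR²u, tRv but no w with uR²w and vRw.
G5: fails — w3R²w0, w3Rw2 but no w with w0R²w and w2Rw.
Valid on: G1, G3.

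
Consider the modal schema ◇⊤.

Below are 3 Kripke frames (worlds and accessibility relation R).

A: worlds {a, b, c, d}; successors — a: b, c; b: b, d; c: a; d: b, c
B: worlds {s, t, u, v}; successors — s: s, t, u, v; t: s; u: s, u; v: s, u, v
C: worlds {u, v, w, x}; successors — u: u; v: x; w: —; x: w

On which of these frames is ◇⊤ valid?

A, B

This is the axiom for seriality; its first-order frame correspondent is ∀x ∃y Rxy.
A: satisfies the condition.
B: satisfies the condition.
C: fails — world w has no successor.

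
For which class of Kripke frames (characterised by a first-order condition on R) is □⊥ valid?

Emptiness of R

□⊥ is valid iff no world has any successor (otherwise □⊥ fails at any world with one).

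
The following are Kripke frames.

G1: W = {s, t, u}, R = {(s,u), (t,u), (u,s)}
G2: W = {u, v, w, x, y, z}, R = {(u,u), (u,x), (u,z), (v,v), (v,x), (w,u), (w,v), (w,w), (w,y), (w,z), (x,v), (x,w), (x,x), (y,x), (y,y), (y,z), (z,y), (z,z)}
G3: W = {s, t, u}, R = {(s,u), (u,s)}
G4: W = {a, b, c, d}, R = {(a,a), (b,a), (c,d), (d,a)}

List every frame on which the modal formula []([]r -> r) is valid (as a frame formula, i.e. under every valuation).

G2

Frame correspondent (Sahlqvist): forall x forall y (Rxy -> Ryy) — i.e. shift-reflexivity.
G1: fails — Rsu but not Ruu.
G2: condition met.
G3: fails — Rsu but not Ruu.
G4: fails — Rcd but not Rdd.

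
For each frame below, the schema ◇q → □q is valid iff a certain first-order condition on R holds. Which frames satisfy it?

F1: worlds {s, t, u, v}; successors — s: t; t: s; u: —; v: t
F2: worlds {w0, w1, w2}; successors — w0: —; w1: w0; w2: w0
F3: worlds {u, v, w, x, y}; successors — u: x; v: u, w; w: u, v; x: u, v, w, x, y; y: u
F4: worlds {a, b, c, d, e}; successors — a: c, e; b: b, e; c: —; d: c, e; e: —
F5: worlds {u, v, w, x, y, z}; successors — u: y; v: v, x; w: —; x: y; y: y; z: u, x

This is the axiom for partial functionality; its first-order frame correspondent is ∀x ∀y ∀z (Rxy ∧ Rxz → y = z).
F1: holds.
F2: holds.
F3: fails — v sees both u and w.
F4: fails — a sees both c and e.
F5: fails — v sees both v and x.

F1, F2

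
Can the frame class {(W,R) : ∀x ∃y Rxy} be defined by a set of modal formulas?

The condition is seriality. A defining modal formula is □p → ◇p.
Suppose □p→◇p is valid. At any x set V(p)=W. Then □p at x, so ◇p at x, so x has a successor.

Yes, by □p → ◇p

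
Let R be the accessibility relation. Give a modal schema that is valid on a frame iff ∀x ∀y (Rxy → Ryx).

ψ → □◇ψ

This is symmetry; the standard corresponding axiom is B: ψ → □◇ψ.
Suppose ψ→□◇ψ is valid. Take Rxy and set V(ψ)={x}. Then ψ at x, so □◇ψ at x, so ◇ψ at y, so some z with Ryz has ψ; z=x, i.e. Ryx.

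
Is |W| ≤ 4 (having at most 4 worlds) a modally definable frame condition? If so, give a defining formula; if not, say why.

Any modally definable frame class is closed under disjoint unions.
Any modal formula valid on each of 5 disjoint one-world frames is valid on their disjoint union (validity is preserved under disjoint unions). Each one-world frame has |W|=1≤4, but the union has |W|=5.
So the class is not modally definable.

Not modally definable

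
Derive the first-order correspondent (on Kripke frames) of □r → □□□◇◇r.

This is a Sahlqvist (Geach-type) schema ◇^0□^1r → □^3◇^2r.
Minimal-valuation argument: fix x; take any y with xR^0y and any z with xR^3z. Set V(r) to the set of worlds R-reachable from y in exactly 1 step. Then □^1r holds at y, so the antecedent holds at x; validity forces ◇^2r at z, giving a w with zR^2w and yR^1w.
First-order correspondent: ∀x ∀z (xR³z → ∃w (xRw ∧ zR²w)).

∀x ∀z (xR³z → ∃w (xRw ∧ zR²w))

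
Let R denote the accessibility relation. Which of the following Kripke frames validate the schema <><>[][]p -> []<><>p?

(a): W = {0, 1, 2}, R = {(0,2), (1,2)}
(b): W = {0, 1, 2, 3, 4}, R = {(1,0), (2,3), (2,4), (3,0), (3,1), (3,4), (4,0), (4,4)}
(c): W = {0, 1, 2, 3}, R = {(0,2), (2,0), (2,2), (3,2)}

Frame correspondent (Sahlqvist): forall x forall y forall z ((x R^2 y & xRz) -> exists w (y R^2 w & z R^2 w)) — i.e. a generalized confluence (Geach) condition.
(a): satisfies the condition.
(b): fails — 2R²0, 2R3 but no w with 0R²w and 3R²w.
(c): satisfies the condition.
Valid on: (a), (c).

(a), (c)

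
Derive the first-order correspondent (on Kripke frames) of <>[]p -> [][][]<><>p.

This is a Sahlqvist (Geach-type) schema ◇^1□^1p → □^3◇^2p.
First-order correspondent: forall x forall y forall z ((xRy & x R^3 z) -> exists w (yRw & z R^2 w)).

forall x forall y forall z ((xRy & x R^3 z) -> exists w (yRw & z R^2 w))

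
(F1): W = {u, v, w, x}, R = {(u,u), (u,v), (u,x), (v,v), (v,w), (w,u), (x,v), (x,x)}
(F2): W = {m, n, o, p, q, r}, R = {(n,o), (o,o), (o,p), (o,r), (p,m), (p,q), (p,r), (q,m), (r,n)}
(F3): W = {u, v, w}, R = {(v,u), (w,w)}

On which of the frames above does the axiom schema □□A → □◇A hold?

Frame correspondent (Sahlqvist): ∀x ∀z (xRz → ∃w (xR²w ∧ zRw)) — i.e. a generalized confluence (Geach) condition.
(F1): ✓.
(F2): fails — pRm but no w with pR²w and mRw.
(F3): fails — vRu but no t with vR²t and uRt.
Valid on: (F1).

(F1)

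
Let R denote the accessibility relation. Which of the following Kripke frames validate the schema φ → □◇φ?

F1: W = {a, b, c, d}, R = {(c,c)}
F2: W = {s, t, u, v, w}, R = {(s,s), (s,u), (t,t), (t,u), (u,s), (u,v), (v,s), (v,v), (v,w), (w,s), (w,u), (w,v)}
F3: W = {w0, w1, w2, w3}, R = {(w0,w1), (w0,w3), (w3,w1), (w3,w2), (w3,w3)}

Frame correspondent (Sahlqvist): ∀x ∀y (Rxy → Ryx) — i.e. symmetry.
F1: ✓.
F2: fails — Ruv but not Rvu.
F3: fails — Rw3w1 but not Rw1w3.
Valid on: F1.

F1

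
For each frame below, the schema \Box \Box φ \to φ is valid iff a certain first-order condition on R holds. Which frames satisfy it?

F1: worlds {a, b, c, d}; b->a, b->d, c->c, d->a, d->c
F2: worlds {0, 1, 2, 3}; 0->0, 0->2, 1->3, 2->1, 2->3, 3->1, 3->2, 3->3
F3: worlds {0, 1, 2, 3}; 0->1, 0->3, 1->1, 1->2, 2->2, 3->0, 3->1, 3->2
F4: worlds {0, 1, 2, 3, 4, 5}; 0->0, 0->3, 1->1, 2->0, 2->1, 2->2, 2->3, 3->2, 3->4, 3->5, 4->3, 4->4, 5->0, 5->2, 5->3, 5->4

Frame correspondent (Sahlqvist): \forall x \exists w (x R^2 w \wedge x = w) — i.e. a generalized confluence (Geach) condition.
F1: fails — at a but no w with aR²w and a=w.
F2: ✓.
F3: ✓.
F4: ✓.

F2, F3, F4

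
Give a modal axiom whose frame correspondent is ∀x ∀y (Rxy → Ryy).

□(□q → q)

The condition is shift-reflexivity. The T□ schema □(□q → q) defines it.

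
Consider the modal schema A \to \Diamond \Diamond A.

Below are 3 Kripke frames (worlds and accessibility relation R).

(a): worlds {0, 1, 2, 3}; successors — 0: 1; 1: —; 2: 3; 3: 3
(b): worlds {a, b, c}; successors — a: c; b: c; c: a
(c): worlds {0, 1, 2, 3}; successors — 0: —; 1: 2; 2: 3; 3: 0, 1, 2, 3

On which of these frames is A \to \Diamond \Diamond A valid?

none

Frame correspondent (Sahlqvist): \forall x \exists w (x = w \wedge x R^2 w) — i.e. a generalized confluence (Geach) condition.
(a): fails — at 0 but no w with 0=w and 0R²w.
(b): fails — at b but no w with b=w and bR²w.
(c): fails — at 0 but no w with 0=w and 0R²w.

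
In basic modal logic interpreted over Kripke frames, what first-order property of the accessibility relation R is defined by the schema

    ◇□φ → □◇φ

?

Suppose ◇□φ→□◇φ is valid. Take Rxy, Rxz and set V(φ)={w : Ryw}. Then □φ at y so ◇□φ at x, so □◇φ at x, so ◇φ at z, giving w with Rzw and Ryw.

convergence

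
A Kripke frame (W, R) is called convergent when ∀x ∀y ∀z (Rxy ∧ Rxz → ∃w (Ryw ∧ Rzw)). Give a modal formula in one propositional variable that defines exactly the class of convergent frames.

◇□q → □◇q

This is convergence; the standard corresponding axiom is .2: ◇□q → □◇q.
Suppose ◇□q→□◇q is valid. Take Rxy, Rxz and set V(q)={w : Ryw}. Then □q at y so ◇□q at x, so □◇q at x, so ◇q at z, giving w with Rzw and Ryw.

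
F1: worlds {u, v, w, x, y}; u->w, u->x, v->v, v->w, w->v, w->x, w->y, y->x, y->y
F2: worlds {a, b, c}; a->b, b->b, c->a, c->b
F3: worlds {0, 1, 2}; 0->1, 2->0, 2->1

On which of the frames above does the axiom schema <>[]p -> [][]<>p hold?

This is the axiom for a generalized confluence (Geach) condition; its first-order frame correspondent is forall x forall y forall z ((xRy & x R^2 z) -> exists w (yRw & zRw)).
F1: fails — uRw, uR²x but no t with wRt and xRt.
F2: satisfies the condition.
F3: fails — 2R0, 2R²1 but no w with 0Rw and 1Rw.

F2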